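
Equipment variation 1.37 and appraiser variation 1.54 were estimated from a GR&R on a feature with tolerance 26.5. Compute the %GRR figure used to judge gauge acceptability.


GRR = sqrt(EV^2 + AV^2) = sqrt(1.37^2 + 1.54^2) = 2.061189
%GRR = GRR / tol * 100 = 2.061189 / 26.5 * 100
%GRR = 7.7781

7.7781


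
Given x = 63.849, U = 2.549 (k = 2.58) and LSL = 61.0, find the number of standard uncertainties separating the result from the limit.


u = U / k = 2.549 / 2.58 = 0.9879845
margin = |LSL - x| = |61.0 - 63.849| = 2.849
z = margin / u = 2.849 / 0.9879845
z = 2.8836

2.8836


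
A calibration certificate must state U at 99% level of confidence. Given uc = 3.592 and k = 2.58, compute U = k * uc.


U = k * uc
U = 2.58 * 3.592
U = 9.2674

9.2674


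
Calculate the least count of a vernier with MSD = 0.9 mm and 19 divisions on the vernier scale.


LC = MSD / n_div
= 0.9 / 19
= 0.0474

0.0474


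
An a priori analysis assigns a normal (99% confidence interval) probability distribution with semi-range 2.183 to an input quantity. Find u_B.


u_B = half_width / 2.576
u_B = 2.183 / 2.576
u_B = 0.8474

0.8474


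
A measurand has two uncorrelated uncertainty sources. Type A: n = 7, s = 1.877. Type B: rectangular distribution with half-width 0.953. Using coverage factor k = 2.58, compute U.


u_A = s / sqrt(n) = 1.877 / sqrt(7) = 0.70943932
u_B = half_width / sqrt(3) = 0.953 / sqrt(3) = 0.55021481
uc = sqrt(u_A^2 + u_B^2) = sqrt(0.70943932^2 + 0.55021481^2) = 0.89779758
U = k * uc = 2.58 * 0.89779758
U = 2.3163

2.3163


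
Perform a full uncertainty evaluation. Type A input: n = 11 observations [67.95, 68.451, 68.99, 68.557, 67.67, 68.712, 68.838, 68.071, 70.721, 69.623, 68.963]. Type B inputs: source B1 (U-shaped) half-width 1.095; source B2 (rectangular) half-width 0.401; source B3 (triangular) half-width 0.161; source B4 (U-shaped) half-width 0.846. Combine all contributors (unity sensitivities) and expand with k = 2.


mean = (67.95 + 68.451 + 68.99 + 68.557 + 67.67 + 68.712 + 68.838 + 68.071 + 70.721 + 69.623 + 68.963) / 11 = 68.77690909
s = sqrt(sum((x - mean)^2)/(n-1)) = 0.84529598
u_A = s / sqrt(n) = 0.84529598 / sqrt(11) = 0.25486633
u_B1 = 1.095 / sqrt(2) = 0.77428193
u_B2 = 0.401 / sqrt(3) = 0.23151746
u_B3 = 0.161 / sqrt(6) = 0.065727975
u_B4 = 0.846 / sqrt(2) = 0.59821234
uc = sqrt(0.25486633^2 + 0.77428193^2 + 0.23151746^2 + 0.065727975^2 + 0.59821234^2) = 1.0393497
U = k * uc = 2 * 1.0393497
U = 2.0787

2.0787


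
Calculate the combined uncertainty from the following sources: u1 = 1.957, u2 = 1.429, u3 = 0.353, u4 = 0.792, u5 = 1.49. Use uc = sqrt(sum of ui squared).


uc = sqrt(1.957^2 + 1.429^2 + 0.353^2 + 0.792^2 + 1.49^2)
uc = sqrt(8.843863)
uc = 2.9739

2.9739


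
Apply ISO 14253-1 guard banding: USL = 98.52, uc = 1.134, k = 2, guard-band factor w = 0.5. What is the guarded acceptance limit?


U = k * uc = 2 * 1.134 = 2.268
guard band g = w * U = 0.5 * 2.268 = 1.134
AL = USL - g = 98.52 - 1.134
AL = 97.3860

97.3860


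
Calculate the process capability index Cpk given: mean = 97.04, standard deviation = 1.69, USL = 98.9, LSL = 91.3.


Cpu = (USL - mean) / (3*sigma) = (98.9 - 97.04) / (3*1.69) = 0.3669
Cpl = (mean - LSL) / (3*sigma) = (97.04 - 91.3) / (3*1.69) = 1.1321
Cpk = min(Cpu, Cpl) = 0.3669

0.3669


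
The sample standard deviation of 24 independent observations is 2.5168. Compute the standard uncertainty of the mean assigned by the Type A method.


u_A = s / sqrt(n)
u_A = 2.5168 / sqrt(24)
u_A = 2.5168 / 4.8989795
u_A = 0.5137

0.5137


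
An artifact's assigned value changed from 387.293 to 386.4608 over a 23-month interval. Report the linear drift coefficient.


rate = (v2 - v1) / months
= (386.4608 - 387.293) / 23
= -0.8322 / 23
= -0.0362

-0.0362


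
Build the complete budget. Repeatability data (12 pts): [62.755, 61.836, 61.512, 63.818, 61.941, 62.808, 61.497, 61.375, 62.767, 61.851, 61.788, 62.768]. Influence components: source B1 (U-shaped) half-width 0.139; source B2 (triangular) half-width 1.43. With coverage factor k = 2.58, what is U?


mean = (62.755 + 61.836 + 61.512 + 63.818 + 61.941 + 62.808 + 61.497 + 61.375 + 62.767 + 61.851 + 61.788 + 62.768) / 12 = 62.22633333
s = sqrt(sum((x - mean)^2)/(n-1)) = 0.74288777
u_A = s / sqrt(n) = 0.74288777 / sqrt(12) = 0.21445323
u_B1 = 0.139 / sqrt(2) = 0.098287843
u_B2 = 1.43 / sqrt(6) = 0.58379506
uc = sqrt(0.21445323^2 + 0.098287843^2 + 0.58379506^2) = 0.62965654
U = k * uc = 2.58 * 0.62965654
U = 1.6245

1.6245


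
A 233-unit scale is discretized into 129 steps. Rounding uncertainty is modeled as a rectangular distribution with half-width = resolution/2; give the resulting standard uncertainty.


resolution = range / divisions
resolution = 233 / 129 = 1.8062016
u_res = resolution / (2*sqrt(3))
u_res = 1.8062016 / 3.4641016
u_res = 0.5214

0.5214


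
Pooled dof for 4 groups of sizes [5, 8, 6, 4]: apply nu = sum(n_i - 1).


nu = sum_i (n_i - 1)
nu = ((5 - 1) + (8 - 1) + (6 - 1) + (4 - 1))
nu = 4 + 7 + 5 + 3
nu = 19

19


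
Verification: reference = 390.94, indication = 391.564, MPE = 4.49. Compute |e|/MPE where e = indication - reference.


e = indication - reference = 391.564 - 390.94 = 0.6240
|e| = 0.6240
ratio = |e| / MPE = 0.6240 / 4.49
ratio = 0.1390

0.1390


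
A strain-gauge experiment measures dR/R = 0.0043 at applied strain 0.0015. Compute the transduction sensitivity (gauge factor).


GF = (dR/R) / epsilon
= 0.0043 / 0.0015
= 2.8667

2.8667


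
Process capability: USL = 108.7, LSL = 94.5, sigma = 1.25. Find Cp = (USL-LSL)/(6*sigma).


Cp = (USL - LSL) / (6 * sigma)
= (108.7 - 94.5) / (6 * 1.25)
= 14.2000 / 7.5000
= 1.8933

1.8933


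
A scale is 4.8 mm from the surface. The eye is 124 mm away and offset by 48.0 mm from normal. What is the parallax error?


error = h * offset / d
= 4.8 * 48.0 / 124
= 1.8581

1.8581


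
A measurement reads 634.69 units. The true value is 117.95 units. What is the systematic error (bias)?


Systematic error = measured - true
= 634.69 - 117.95
= 516.7400

516.7400


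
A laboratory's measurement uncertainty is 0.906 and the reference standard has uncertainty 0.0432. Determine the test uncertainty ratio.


TUR = u_lab / u_ref
= 0.906 / 0.0432
= 20.9722

20.9722


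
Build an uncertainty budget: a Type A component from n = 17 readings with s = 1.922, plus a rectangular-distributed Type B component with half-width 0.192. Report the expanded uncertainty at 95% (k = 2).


u_A = s / sqrt(n) = 1.922 / sqrt(17) = 0.46615347
u_B = half_width / sqrt(3) = 0.192 / sqrt(3) = 0.11085125
uc = sqrt(u_A^2 + u_B^2) = sqrt(0.46615347^2 + 0.11085125^2) = 0.47915244
U = k * uc = 2 * 0.47915244
U = 0.9583

0.9583


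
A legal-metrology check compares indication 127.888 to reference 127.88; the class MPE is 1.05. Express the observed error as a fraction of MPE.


e = indication - reference = 127.888 - 127.88 = 0.0080
|e| = 0.0080
ratio = |e| / MPE = 0.0080 / 1.05
ratio = 0.0076

0.0076


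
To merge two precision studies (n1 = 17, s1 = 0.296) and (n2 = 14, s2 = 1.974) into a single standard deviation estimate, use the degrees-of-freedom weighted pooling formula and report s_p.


s_p = sqrt(((n1-1)*s1^2 + (n2-1)*s2^2) / (n1+n2-2))
numerator = (17-1)*0.296^2 + (14-1)*1.974^2 = 1.401856 + 50.656788 = 52.058644
denominator = 17 + 14 - 2 = 29
s_p^2 = 52.058644 / 29 = 1.7951257
s_p = sqrt(1.7951257) = 1.3398

1.3398


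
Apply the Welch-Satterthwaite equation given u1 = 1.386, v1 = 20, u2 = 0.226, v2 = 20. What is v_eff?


uc = sqrt(u1^2 + u2^2) = sqrt(1.386^2 + 0.226^2) = 1.4043048
v_eff = uc^4 / (u1^4/v1 + u2^4/v2)
= 1.4043048^4 / (1.386^4/20 + 0.226^4/20)
= 3.8890679 / 0.18464172
v_eff = 21.0628

21.0628


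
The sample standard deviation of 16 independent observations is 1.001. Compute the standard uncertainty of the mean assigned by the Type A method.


u_A = s / sqrt(n)
u_A = 1.001 / sqrt(16)
u_A = 1.001 / 4
u_A = 0.2502

0.2502


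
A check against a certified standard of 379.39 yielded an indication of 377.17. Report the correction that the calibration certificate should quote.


Correction = standard - reading
= 379.39 - 377.17
= 2.2200

2.2200


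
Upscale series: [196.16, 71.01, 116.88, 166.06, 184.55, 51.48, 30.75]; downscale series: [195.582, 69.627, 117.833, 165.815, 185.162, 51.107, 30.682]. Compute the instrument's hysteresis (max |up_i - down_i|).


|196.16 - 195.582| = 0.5780
|71.01 - 69.627| = 1.3830
|116.88 - 117.833| = 0.9530
|166.06 - 165.815| = 0.2450
|184.55 - 185.162| = 0.6120
|51.48 - 51.107| = 0.3730
|30.75 - 30.682| = 0.0680
hysteresis = max(diffs) = 1.3830

1.3830


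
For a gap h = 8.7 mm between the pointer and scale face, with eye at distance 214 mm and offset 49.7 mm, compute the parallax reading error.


error = h * offset / d
= 8.7 * 49.7 / 214
= 2.0205

2.0205


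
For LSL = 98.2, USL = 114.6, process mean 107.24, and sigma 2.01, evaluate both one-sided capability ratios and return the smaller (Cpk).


Cpu = (USL - mean) / (3*sigma) = (114.6 - 107.24) / (3*2.01) = 1.2206
Cpl = (mean - LSL) / (3*sigma) = (107.24 - 98.2) / (3*2.01) = 1.4992
Cpk = min(Cpu, Cpl) = 1.2206

1.2206


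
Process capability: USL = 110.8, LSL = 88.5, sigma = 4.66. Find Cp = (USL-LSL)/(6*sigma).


Cp = (USL - LSL) / (6 * sigma)
= (110.8 - 88.5) / (6 * 4.66)
= 22.3000 / 27.9600
= 0.7976

0.7976


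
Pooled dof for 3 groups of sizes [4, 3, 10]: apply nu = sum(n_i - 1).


nu = sum_i (n_i - 1)
nu = ((4 - 1) + (3 - 1) + (10 - 1))
nu = 3 + 2 + 9
nu = 14

14


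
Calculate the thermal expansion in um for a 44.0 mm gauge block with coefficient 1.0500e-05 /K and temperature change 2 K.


dL = L * alpha * dT
= 44.0 * 1.0500e-05 * 2
= 9.2400000e-04 mm
dL_um = 9.2400000e-04 * 1000 = 0.9240 um

0.9240


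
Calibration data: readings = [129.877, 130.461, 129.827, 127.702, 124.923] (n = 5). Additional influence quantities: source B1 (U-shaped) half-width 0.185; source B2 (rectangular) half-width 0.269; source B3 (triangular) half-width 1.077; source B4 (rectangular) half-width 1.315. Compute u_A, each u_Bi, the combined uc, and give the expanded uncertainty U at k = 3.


mean = (129.877 + 130.461 + 129.827 + 127.702 + 124.923) / 5 = 128.558
s = sqrt(sum((x - mean)^2)/(n-1)) = 2.2867822
u_A = s / sqrt(n) = 2.2867822 / sqrt(5) = 1.0226801
u_B1 = 0.185 / sqrt(2) = 0.13081475
u_B2 = 0.269 / sqrt(3) = 0.15530722
u_B3 = 1.077 / sqrt(6) = 0.43968341
u_B4 = 1.315 / sqrt(3) = 0.7592156
uc = sqrt(1.0226801^2 + 0.13081475^2 + 0.15530722^2 + 0.43968341^2 + 0.7592156^2) = 1.3626582
U = k * uc = 3 * 1.3626582
U = 4.0880

4.0880


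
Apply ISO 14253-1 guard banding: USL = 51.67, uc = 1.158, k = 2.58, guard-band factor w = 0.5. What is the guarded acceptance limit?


U = k * uc = 2.58 * 1.158 = 2.98764
guard band g = w * U = 0.5 * 2.98764 = 1.49382
AL = USL - g = 51.67 - 1.49382
AL = 50.1762

50.1762


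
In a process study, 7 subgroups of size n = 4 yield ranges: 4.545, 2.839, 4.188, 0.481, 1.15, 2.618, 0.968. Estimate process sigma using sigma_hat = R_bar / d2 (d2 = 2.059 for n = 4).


R_bar = (4.545 + 2.839 + 4.188 + 0.481 + 1.15 + 2.618 + 0.968) / 7
R_bar = 16.789 / 7 = 2.3984286
sigma_hat = R_bar / d2 = 2.3984286 / 2.059 = 1.1649

1.1649


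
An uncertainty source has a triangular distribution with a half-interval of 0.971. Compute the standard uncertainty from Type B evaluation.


u_B = half_width / sqrt(6)
u_B = 0.971 / 2.4494897
u_B = 0.3964

0.3964


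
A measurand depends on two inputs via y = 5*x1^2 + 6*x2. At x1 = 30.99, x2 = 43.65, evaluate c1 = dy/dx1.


y = 5*x1^2 + 6*x2
dy/dx1 = 2*5*x1
Evaluate at x1 = 30.99: c1 = 10 * 30.99
c1 = 309.9000

309.9000


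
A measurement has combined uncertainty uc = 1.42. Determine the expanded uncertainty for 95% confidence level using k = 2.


U = k * uc
U = 2 * 1.42
U = 2.8400

2.8400


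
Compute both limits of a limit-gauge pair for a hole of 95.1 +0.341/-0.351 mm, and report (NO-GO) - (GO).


GO = nominal - lower_tol (smallest hole = maximum material condition)
GO = 95.1 - 0.351 = 94.749
NO-GO = nominal + upper_tol (largest hole = least material condition)
NO-GO = 95.1 + 0.341 = 95.441
spread = NO-GO - GO = 95.441 - 94.749 = 0.6920

0.6920


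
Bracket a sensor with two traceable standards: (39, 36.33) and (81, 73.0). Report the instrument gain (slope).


slope = (y2 - y1) / (x2 - x1)
= (73.0 - 36.33) / (81 - 39)
= 36.6700 / 42
= 0.8731

0.8731


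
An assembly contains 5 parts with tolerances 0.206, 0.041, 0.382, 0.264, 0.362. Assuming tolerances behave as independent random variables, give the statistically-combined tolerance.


RSS = sqrt(0.206^2 + 0.041^2 + 0.382^2 + 0.264^2 + 0.362^2)
= sqrt(0.390781)
= 0.6251

0.6251


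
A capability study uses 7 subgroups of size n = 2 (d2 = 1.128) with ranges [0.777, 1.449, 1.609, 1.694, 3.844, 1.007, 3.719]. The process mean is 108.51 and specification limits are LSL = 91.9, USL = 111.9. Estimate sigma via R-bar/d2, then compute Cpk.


R_bar = (0.777 + 1.449 + 1.609 + 1.694 + 3.844 + 1.007 + 3.719) / 7 = 2.0141429
sigma = R_bar / d2 = 2.0141429 / 1.128 = 1.7855877
Cp = (USL - LSL)/(6*sigma) = (111.9 - 91.9)/(6*1.7855877) = 1.8668
Cpu = (111.9 - 108.51)/(3*1.7855877) = 0.6328
Cpl = (108.51 - 91.9)/(3*1.7855877) = 3.1008
Cpk = min(Cpu, Cpl) = 0.6328

0.6328


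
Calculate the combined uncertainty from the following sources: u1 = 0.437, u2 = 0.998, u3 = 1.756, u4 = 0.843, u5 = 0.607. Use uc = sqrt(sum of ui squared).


uc = sqrt(0.437^2 + 0.998^2 + 1.756^2 + 0.843^2 + 0.607^2)
uc = sqrt(5.349607)
uc = 2.3129

2.3129


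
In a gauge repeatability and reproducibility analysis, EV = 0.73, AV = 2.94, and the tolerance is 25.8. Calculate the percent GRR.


GRR = sqrt(EV^2 + AV^2) = sqrt(0.73^2 + 2.94^2) = 3.0292738
%GRR = GRR / tol * 100 = 3.0292738 / 25.8 * 100
%GRR = 11.7414

11.7414


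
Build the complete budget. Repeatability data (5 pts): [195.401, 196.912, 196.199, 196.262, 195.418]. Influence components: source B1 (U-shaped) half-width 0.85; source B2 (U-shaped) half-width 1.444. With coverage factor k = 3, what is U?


mean = (195.401 + 196.912 + 196.199 + 196.262 + 195.418) / 5 = 196.0384
s = sqrt(sum((x - mean)^2)/(n-1)) = 0.63838492
u_A = s / sqrt(n) = 0.63838492 / sqrt(5) = 0.28549442
u_B1 = 0.85 / sqrt(2) = 0.60104076
u_B2 = 1.444 / sqrt(2) = 1.0210622
uc = sqrt(0.28549442^2 + 0.60104076^2 + 1.0210622^2) = 1.2187391
U = k * uc = 3 * 1.2187391
U = 3.6562

3.6562


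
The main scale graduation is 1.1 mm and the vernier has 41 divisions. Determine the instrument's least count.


LC = MSD / n_div
= 1.1 / 41
= 0.0268

0.0268


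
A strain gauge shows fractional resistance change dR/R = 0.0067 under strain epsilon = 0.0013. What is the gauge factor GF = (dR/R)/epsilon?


GF = (dR/R) / epsilon
= 0.0067 / 0.0013
= 5.1538

5.1538


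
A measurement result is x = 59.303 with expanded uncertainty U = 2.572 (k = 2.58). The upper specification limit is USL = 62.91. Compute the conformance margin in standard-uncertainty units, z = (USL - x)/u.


u = U / k = 2.572 / 2.58 = 0.99689922
margin = |USL - x| = |62.91 - 59.303| = 3.607
z = margin / u = 3.607 / 0.99689922
z = 3.6182

3.6182


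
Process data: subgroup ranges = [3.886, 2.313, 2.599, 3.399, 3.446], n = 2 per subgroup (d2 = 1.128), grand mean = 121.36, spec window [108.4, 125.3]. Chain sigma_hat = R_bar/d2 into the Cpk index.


R_bar = (3.886 + 2.313 + 2.599 + 3.399 + 3.446) / 5 = 3.1286
sigma = R_bar / d2 = 3.1286 / 1.128 = 2.7735816
Cp = (USL - LSL)/(6*sigma) = (125.3 - 108.4)/(6*2.7735816) = 1.0155
Cpu = (125.3 - 121.36)/(3*2.7735816) = 0.4735
Cpl = (121.36 - 108.4)/(3*2.7735816) = 1.5576
Cpk = min(Cpu, Cpl) = 0.4735

0.4735


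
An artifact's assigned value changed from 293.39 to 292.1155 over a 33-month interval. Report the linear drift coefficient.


rate = (v2 - v1) / months
= (292.1155 - 293.39) / 33
= -1.2745 / 33
= -0.0386

-0.0386


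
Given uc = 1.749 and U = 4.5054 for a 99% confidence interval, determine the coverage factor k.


k = U / uc
k = 4.5054 / 1.749
k = 2.576

2.576


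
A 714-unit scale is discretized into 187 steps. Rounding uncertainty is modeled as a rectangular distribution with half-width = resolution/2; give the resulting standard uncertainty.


resolution = range / divisions
resolution = 714 / 187 = 3.8181818
u_res = resolution / (2*sqrt(3))
u_res = 3.8181818 / 3.4641016
u_res = 1.1022

1.1022


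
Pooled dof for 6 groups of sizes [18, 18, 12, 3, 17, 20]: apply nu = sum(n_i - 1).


nu = sum_i (n_i - 1)
nu = ((18 - 1) + (18 - 1) + (12 - 1) + (3 - 1) + (17 - 1) + (20 - 1))
nu = 17 + 17 + 11 + 2 + 16 + 19
nu = 82

82


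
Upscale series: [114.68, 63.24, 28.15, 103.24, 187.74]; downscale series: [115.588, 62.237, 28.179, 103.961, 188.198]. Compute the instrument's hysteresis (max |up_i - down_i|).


|114.68 - 115.588| = 0.9080
|63.24 - 62.237| = 1.0030
|28.15 - 28.179| = 0.0290
|103.24 - 103.961| = 0.7210
|187.74 - 188.198| = 0.4580
hysteresis = max(diffs) = 1.0030

1.0030


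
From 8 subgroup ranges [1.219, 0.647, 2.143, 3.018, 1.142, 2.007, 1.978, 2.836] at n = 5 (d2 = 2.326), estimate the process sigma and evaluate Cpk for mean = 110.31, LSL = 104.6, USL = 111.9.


R_bar = (1.219 + 0.647 + 2.143 + 3.018 + 1.142 + 2.007 + 1.978 + 2.836) / 8 = 1.87375
sigma = R_bar / d2 = 1.87375 / 2.326 = 0.8055675
Cp = (USL - LSL)/(6*sigma) = (111.9 - 104.6)/(6*0.8055675) = 1.5103
Cpu = (111.9 - 110.31)/(3*0.8055675) = 0.6579
Cpl = (110.31 - 104.6)/(3*0.8055675) = 2.3627
Cpk = min(Cpu, Cpl) = 0.6579

0.6579


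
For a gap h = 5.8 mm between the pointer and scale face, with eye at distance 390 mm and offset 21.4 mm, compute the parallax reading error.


error = h * offset / d
= 5.8 * 21.4 / 390
= 0.3183

0.3183


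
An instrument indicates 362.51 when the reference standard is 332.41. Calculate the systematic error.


Systematic error = measured - true
= 362.51 - 332.41
= 30.1000

30.1000


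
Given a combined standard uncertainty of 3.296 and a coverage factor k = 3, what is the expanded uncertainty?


U = k * uc
U = 3 * 3.296
U = 9.8880

9.8880


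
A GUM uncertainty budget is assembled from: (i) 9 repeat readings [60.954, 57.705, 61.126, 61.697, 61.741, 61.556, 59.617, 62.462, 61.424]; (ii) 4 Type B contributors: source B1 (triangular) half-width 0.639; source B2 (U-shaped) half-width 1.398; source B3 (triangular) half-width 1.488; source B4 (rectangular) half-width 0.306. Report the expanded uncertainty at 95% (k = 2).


mean = (60.954 + 57.705 + 61.126 + 61.697 + 61.741 + 61.556 + 59.617 + 62.462 + 61.424) / 9 = 60.92022222
s = sqrt(sum((x - mean)^2)/(n-1)) = 1.4314185
u_A = s / sqrt(n) = 1.4314185 / sqrt(9) = 0.4771395
u_B1 = 0.639 / sqrt(6) = 0.26087066
u_B2 = 1.398 / sqrt(2) = 0.98853528
u_B3 = 1.488 / sqrt(6) = 0.60747346
u_B4 = 0.306 / sqrt(3) = 0.17666918
uc = sqrt(0.4771395^2 + 0.26087066^2 + 0.98853528^2 + 0.60747346^2 + 0.17666918^2) = 1.2935044
U = k * uc = 2 * 1.2935044
U = 2.5870

2.5870


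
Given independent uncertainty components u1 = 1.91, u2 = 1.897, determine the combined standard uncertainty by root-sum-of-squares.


uc = sqrt(1.91^2 + 1.897^2)
uc = sqrt(7.246709)
uc = 2.6920

2.6920


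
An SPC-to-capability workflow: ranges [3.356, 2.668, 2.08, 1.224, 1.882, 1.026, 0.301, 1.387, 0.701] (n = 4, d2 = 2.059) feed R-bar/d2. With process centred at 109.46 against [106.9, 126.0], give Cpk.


R_bar = (3.356 + 2.668 + 2.08 + 1.224 + 1.882 + 1.026 + 0.301 + 1.387 + 0.701) / 9 = 1.625
sigma = R_bar / d2 = 1.625 / 2.059 = 0.78921807
Cp = (USL - LSL)/(6*sigma) = (126.0 - 106.9)/(6*0.78921807) = 4.0335
Cpu = (126.0 - 109.46)/(3*0.78921807) = 6.9858
Cpl = (109.46 - 106.9)/(3*0.78921807) = 1.0812
Cpk = min(Cpu, Cpl) = 1.0812

1.0812


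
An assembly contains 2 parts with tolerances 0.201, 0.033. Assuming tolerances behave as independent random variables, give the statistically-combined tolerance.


RSS = sqrt(0.201^2 + 0.033^2)
= sqrt(0.04149)
= 0.2037

0.2037


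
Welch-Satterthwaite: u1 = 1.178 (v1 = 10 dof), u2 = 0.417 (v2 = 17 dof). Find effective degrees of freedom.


uc = sqrt(u1^2 + u2^2) = sqrt(1.178^2 + 0.417^2) = 1.2496291
v_eff = uc^4 / (u1^4/v1 + u2^4/v2)
= 1.2496291^4 / (1.178^4/10 + 0.417^4/17)
= 2.4385099 / 0.19434536
v_eff = 12.5473

12.5473


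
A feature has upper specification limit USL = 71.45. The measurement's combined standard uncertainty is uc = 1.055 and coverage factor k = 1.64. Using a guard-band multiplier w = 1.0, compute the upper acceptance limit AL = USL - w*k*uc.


U = k * uc = 1.64 * 1.055 = 1.7302
guard band g = w * U = 1.0 * 1.7302 = 1.7302
AL = USL - g = 71.45 - 1.7302
AL = 69.7198

69.7198


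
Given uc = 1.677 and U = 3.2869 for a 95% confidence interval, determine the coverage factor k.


k = U / uc
k = 3.2869 / 1.677
k = 1.96

1.96


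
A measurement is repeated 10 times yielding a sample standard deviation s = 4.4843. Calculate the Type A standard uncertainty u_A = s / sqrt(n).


u_A = s / sqrt(n)
u_A = 4.4843 / sqrt(10)
u_A = 4.4843 / 3.1622777
u_A = 1.4181

1.4181


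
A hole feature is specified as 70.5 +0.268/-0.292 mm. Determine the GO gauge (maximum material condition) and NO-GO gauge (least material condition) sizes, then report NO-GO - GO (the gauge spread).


GO = nominal - lower_tol (smallest hole = maximum material condition)
GO = 70.5 - 0.292 = 70.208
NO-GO = nominal + upper_tol (largest hole = least material condition)
NO-GO = 70.5 + 0.268 = 70.768
spread = NO-GO - GO = 70.768 - 70.208 = 0.5600

0.5600


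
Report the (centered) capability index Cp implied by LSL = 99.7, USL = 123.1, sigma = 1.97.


Cp = (USL - LSL) / (6 * sigma)
= (123.1 - 99.7) / (6 * 1.97)
= 23.4000 / 11.8200
= 1.9797

1.9797


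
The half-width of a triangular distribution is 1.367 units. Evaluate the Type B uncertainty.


u_B = half_width / sqrt(6)
u_B = 1.367 / 2.4494897
u_B = 0.5581

0.5581


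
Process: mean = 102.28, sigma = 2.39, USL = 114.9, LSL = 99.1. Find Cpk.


Cpu = (USL - mean) / (3*sigma) = (114.9 - 102.28) / (3*2.39) = 1.7601
Cpl = (mean - LSL) / (3*sigma) = (102.28 - 99.1) / (3*2.39) = 0.4435
Cpk = min(Cpu, Cpl) = 0.4435

0.4435


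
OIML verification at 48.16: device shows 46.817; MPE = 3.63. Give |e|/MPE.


e = indication - reference = 46.817 - 48.16 = -1.3430
|e| = 1.3430
ratio = |e| / MPE = 1.3430 / 3.63
ratio = 0.3700

0.3700


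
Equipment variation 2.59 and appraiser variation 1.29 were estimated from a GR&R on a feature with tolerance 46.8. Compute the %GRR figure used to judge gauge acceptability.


GRR = sqrt(EV^2 + AV^2) = sqrt(2.59^2 + 1.29^2) = 2.8934754
%GRR = GRR / tol * 100 = 2.8934754 / 46.8 * 100
%GRR = 6.1826

6.1826


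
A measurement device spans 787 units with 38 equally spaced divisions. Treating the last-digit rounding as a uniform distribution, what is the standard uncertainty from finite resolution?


resolution = range / divisions
resolution = 787 / 38 = 20.710526
u_res = resolution / (2*sqrt(3))
u_res = 20.710526 / 3.4641016
u_res = 5.9786

5.9786


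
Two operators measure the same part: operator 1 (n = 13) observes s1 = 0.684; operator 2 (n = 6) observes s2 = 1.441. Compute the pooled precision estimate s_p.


s_p = sqrt(((n1-1)*s1^2 + (n2-1)*s2^2) / (n1+n2-2))
numerator = (13-1)*0.684^2 + (6-1)*1.441^2 = 5.614272 + 10.382405 = 15.996677
denominator = 13 + 6 - 2 = 17
s_p^2 = 15.996677 / 17 = 0.940981
s_p = sqrt(0.940981) = 0.9700

0.9700


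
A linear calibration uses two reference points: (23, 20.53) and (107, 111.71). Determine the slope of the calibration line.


slope = (y2 - y1) / (x2 - x1)
= (111.71 - 20.53) / (107 - 23)
= 91.1800 / 84
= 1.0855

1.0855


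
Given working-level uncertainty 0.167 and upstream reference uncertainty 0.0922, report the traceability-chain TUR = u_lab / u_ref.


TUR = u_lab / u_ref
= 0.167 / 0.0922
= 1.8113

1.8113


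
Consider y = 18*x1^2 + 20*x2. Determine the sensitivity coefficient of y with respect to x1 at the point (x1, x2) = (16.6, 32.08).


y = 18*x1^2 + 20*x2
dy/dx1 = 2*18*x1
Evaluate at x1 = 16.6: c1 = 36 * 16.6
c1 = 597.6000

597.6000


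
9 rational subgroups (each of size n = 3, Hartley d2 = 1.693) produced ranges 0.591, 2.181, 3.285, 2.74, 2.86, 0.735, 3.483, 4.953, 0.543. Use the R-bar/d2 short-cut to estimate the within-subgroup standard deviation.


R_bar = (0.591 + 2.181 + 3.285 + 2.74 + 2.86 + 0.735 + 3.483 + 4.953 + 0.543) / 9
R_bar = 21.371 / 9 = 2.3745556
sigma_hat = R_bar / d2 = 2.3745556 / 1.693 = 1.4026

1.4026


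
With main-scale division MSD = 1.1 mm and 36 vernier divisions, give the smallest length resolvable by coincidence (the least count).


LC = MSD / n_div
= 1.1 / 36
= 0.0306

0.0306


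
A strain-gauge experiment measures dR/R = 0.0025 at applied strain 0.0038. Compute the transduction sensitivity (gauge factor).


GF = (dR/R) / epsilon
= 0.0025 / 0.0038
= 0.6579

0.6579


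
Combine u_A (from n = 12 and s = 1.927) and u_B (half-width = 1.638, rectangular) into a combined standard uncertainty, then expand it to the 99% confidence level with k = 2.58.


u_A = s / sqrt(n) = 1.927 / sqrt(12) = 0.55627698
u_B = half_width / sqrt(3) = 1.638 / sqrt(3) = 0.94569974
uc = sqrt(u_A^2 + u_B^2) = sqrt(0.55627698^2 + 0.94569974^2) = 1.0971746
U = k * uc = 2.58 * 1.0971746
U = 2.8307

2.8307


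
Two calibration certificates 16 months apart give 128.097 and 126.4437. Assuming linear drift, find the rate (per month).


rate = (v2 - v1) / months
= (126.4437 - 128.097) / 16
= -1.6533 / 16
= -0.1033

-0.1033


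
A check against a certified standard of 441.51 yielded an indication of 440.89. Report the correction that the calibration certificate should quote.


Correction = standard - reading
= 441.51 - 440.89
= 0.6200

0.6200


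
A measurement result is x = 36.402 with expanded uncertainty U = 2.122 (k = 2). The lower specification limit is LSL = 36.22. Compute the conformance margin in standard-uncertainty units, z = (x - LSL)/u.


u = U / k = 2.122 / 2 = 1.061
margin = |LSL - x| = |36.22 - 36.402| = 0.182
z = margin / u = 0.182 / 1.061
z = 0.1715

0.1715


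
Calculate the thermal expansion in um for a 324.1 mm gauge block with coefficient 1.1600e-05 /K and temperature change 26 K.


dL = L * alpha * dT
= 324.1 * 1.1600e-05 * 26
= 0.0977486 mm
dL_um = 0.0977486 * 1000 = 97.7486 um

97.7486


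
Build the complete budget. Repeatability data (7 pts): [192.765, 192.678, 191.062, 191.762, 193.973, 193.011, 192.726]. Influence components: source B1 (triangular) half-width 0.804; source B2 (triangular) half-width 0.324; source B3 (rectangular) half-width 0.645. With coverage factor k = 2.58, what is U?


mean = (192.765 + 192.678 + 191.062 + 191.762 + 193.973 + 193.011 + 192.726) / 7 = 192.5681429
s = sqrt(sum((x - mean)^2)/(n-1)) = 0.92770495
u_A = s / sqrt(n) = 0.92770495 / sqrt(7) = 0.35063951
u_B1 = 0.804 / sqrt(6) = 0.32823163
u_B2 = 0.324 / sqrt(6) = 0.13227245
u_B3 = 0.645 / sqrt(3) = 0.37239092
uc = sqrt(0.35063951^2 + 0.32823163^2 + 0.13227245^2 + 0.37239092^2) = 0.62197674
U = k * uc = 2.58 * 0.62197674
U = 1.6047

1.6047


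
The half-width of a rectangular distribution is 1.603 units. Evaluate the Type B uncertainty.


u_B = half_width / sqrt(3)
u_B = 1.603 / 1.7320508
u_B = 0.9255

0.9255


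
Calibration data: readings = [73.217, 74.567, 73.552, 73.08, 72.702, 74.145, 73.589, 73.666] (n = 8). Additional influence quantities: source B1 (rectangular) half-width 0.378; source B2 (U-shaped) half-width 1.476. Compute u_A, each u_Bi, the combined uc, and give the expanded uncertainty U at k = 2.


mean = (73.217 + 74.567 + 73.552 + 73.08 + 72.702 + 74.145 + 73.589 + 73.666) / 8 = 73.56475
s = sqrt(sum((x - mean)^2)/(n-1)) = 0.59190341
u_A = s / sqrt(n) = 0.59190341 / sqrt(8) = 0.20926946
u_B1 = 0.378 / sqrt(3) = 0.2182384
u_B2 = 1.476 / sqrt(2) = 1.0436896
uc = sqrt(0.20926946^2 + 0.2182384^2 + 1.0436896^2) = 1.0866047
U = k * uc = 2 * 1.0866047
U = 2.1732

2.1732


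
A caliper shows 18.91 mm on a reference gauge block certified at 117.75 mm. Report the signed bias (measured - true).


Systematic error = measured - true
= 18.91 - 117.75
= -98.8400

-98.8400


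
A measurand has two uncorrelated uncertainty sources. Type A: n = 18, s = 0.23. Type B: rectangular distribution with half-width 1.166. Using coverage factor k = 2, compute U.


u_A = s / sqrt(n) = 0.23 / sqrt(18) = 0.05421152
u_B = half_width / sqrt(3) = 1.166 / sqrt(3) = 0.67319041
uc = sqrt(u_A^2 + u_B^2) = sqrt(0.05421152^2 + 0.67319041^2) = 0.67536969
U = k * uc = 2 * 0.67536969
U = 1.3507

1.3507


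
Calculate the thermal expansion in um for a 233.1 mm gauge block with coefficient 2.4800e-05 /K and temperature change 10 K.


dL = L * alpha * dT
= 233.1 * 2.4800e-05 * 10
= 0.0578088 mm
dL_um = 0.0578088 * 1000 = 57.8088 um

57.8088


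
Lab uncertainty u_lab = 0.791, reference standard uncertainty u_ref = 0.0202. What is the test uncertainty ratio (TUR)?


TUR = u_lab / u_ref
= 0.791 / 0.0202
= 39.1584

39.1584


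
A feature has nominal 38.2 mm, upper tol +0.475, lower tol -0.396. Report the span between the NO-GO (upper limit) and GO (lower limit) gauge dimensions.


GO = nominal - lower_tol (smallest hole = maximum material condition)
GO = 38.2 - 0.396 = 37.804
NO-GO = nominal + upper_tol (largest hole = least material condition)
NO-GO = 38.2 + 0.475 = 38.675
spread = NO-GO - GO = 38.675 - 37.804 = 0.8710

0.8710


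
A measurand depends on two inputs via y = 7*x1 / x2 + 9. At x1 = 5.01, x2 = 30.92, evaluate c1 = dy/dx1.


y = 7*x1 / x2 + 9
dy/dx1 = 7/x2
Evaluate at x2 = 30.92: c1 = 7 / 30.92
c1 = 0.2264

0.2264


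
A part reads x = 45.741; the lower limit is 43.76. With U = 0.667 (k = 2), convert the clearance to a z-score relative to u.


u = U / k = 0.667 / 2 = 0.3335
margin = |LSL - x| = |43.76 - 45.741| = 1.981
z = margin / u = 1.981 / 0.3335
z = 5.9400

5.9400


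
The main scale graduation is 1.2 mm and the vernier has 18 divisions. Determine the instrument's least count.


LC = MSD / n_div
= 1.2 / 18
= 0.0667

0.0667


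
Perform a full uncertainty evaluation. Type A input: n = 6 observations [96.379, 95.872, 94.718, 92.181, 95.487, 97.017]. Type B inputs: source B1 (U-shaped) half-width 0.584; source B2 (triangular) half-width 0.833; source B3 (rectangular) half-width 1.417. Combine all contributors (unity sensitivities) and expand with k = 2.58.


mean = (96.379 + 95.872 + 94.718 + 92.181 + 95.487 + 97.017) / 6 = 95.27566667
s = sqrt(sum((x - mean)^2)/(n-1)) = 1.7051578
u_A = s / sqrt(n) = 1.7051578 / sqrt(6) = 0.69612776
u_B1 = 0.584 / sqrt(2) = 0.41295036
u_B2 = 0.833 / sqrt(6) = 0.34007083
u_B3 = 1.417 / sqrt(3) = 0.81810533
uc = sqrt(0.69612776^2 + 0.41295036^2 + 0.34007083^2 + 0.81810533^2) = 1.2000276
U = k * uc = 2.58 * 1.2000276
U = 3.0961

3.0961


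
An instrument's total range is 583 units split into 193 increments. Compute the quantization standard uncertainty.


resolution = range / divisions
resolution = 583 / 193 = 3.0207254
u_res = resolution / (2*sqrt(3))
u_res = 3.0207254 / 3.4641016
u_res = 0.8720

0.8720


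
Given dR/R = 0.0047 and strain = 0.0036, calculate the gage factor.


GF = (dR/R) / epsilon
= 0.0047 / 0.0036
= 1.3056

1.3056


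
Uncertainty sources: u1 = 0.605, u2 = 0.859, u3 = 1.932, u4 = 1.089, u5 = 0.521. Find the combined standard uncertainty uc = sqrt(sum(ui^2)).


uc = sqrt(0.605^2 + 0.859^2 + 1.932^2 + 1.089^2 + 0.521^2)
uc = sqrt(6.293892)
uc = 2.5088

2.5088


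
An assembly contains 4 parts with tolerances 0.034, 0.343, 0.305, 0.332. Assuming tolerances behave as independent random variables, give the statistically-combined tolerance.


RSS = sqrt(0.034^2 + 0.343^2 + 0.305^2 + 0.332^2)
= sqrt(0.322054)
= 0.5675

0.5675


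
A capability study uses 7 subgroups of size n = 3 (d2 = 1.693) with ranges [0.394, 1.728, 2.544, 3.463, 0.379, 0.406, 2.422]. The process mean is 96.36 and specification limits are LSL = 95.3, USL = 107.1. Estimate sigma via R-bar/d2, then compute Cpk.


R_bar = (0.394 + 1.728 + 2.544 + 3.463 + 0.379 + 0.406 + 2.422) / 7 = 1.6194286
sigma = R_bar / d2 = 1.6194286 / 1.693 = 0.95654377
Cp = (USL - LSL)/(6*sigma) = (107.1 - 95.3)/(6*0.95654377) = 2.0560
Cpu = (107.1 - 96.36)/(3*0.95654377) = 3.7426
Cpl = (96.36 - 95.3)/(3*0.95654377) = 0.3694
Cpk = min(Cpu, Cpl) = 0.3694

0.3694


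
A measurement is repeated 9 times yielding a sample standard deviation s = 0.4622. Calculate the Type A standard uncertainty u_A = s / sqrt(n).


u_A = s / sqrt(n)
u_A = 0.4622 / sqrt(9)
u_A = 0.4622 / 3
u_A = 0.1541

0.1541


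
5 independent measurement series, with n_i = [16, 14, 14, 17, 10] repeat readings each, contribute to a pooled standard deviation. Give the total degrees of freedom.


nu = sum_i (n_i - 1)
nu = ((16 - 1) + (14 - 1) + (14 - 1) + (17 - 1) + (10 - 1))
nu = 15 + 13 + 13 + 16 + 9
nu = 66

66


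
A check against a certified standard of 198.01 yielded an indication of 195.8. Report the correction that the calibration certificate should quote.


Correction = standard - reading
= 198.01 - 195.8
= 2.2100

2.2100


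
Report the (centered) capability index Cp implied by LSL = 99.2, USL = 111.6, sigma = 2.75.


Cp = (USL - LSL) / (6 * sigma)
= (111.6 - 99.2) / (6 * 2.75)
= 12.4000 / 16.5000
= 0.7515

0.7515


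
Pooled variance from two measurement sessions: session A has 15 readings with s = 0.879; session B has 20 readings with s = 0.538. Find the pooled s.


s_p = sqrt(((n1-1)*s1^2 + (n2-1)*s2^2) / (n1+n2-2))
numerator = (15-1)*0.879^2 + (20-1)*0.538^2 = 10.816974 + 5.499436 = 16.31641
denominator = 15 + 20 - 2 = 33
s_p^2 = 16.31641 / 33 = 0.49443667
s_p = sqrt(0.49443667) = 0.7032

0.7032


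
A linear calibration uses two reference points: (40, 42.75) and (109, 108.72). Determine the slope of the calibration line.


slope = (y2 - y1) / (x2 - x1)
= (108.72 - 42.75) / (109 - 40)
= 65.9700 / 69
= 0.9561

0.9561


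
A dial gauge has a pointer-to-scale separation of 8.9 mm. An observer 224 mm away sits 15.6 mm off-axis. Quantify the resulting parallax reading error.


error = h * offset / d
= 8.9 * 15.6 / 224
= 0.6198

0.6198


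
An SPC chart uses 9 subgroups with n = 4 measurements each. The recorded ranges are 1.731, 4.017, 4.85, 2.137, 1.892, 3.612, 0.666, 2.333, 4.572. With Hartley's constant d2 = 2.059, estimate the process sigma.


R_bar = (1.731 + 4.017 + 4.85 + 2.137 + 1.892 + 3.612 + 0.666 + 2.333 + 4.572) / 9
R_bar = 25.81 / 9 = 2.8677778
sigma_hat = R_bar / d2 = 2.8677778 / 2.059 = 1.3928

1.3928


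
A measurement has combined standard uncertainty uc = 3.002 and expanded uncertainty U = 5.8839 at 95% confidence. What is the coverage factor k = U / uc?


k = U / uc
k = 5.8839 / 3.002
k = 1.96

1.96


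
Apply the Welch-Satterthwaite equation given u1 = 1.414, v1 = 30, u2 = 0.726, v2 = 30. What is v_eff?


uc = sqrt(u1^2 + u2^2) = sqrt(1.414^2 + 0.726^2) = 1.589488
v_eff = uc^4 / (u1^4/v1 + u2^4/v2)
= 1.589488^4 / (1.414^4/30 + 0.726^4/30)
= 6.3830613 / 0.14251312
v_eff = 44.7893

44.7893


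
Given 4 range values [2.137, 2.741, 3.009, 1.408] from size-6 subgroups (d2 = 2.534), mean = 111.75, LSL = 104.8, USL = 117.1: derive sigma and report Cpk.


R_bar = (2.137 + 2.741 + 3.009 + 1.408) / 4 = 2.32375
sigma = R_bar / d2 = 2.32375 / 2.534 = 0.91702841
Cp = (USL - LSL)/(6*sigma) = (117.1 - 104.8)/(6*0.91702841) = 2.2355
Cpu = (117.1 - 111.75)/(3*0.91702841) = 1.9447
Cpl = (111.75 - 104.8)/(3*0.91702841) = 2.5263
Cpk = min(Cpu, Cpl) = 1.9447

1.9447


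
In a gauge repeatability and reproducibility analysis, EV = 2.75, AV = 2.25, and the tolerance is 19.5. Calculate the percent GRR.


GRR = sqrt(EV^2 + AV^2) = sqrt(2.75^2 + 2.25^2) = 3.5531676
%GRR = GRR / tol * 100 = 3.5531676 / 19.5 * 100
%GRR = 18.2214

18.2214


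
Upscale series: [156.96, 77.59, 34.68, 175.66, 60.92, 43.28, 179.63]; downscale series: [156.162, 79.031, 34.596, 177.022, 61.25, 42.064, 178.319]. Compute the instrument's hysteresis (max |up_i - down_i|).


|156.96 - 156.162| = 0.7980
|77.59 - 79.031| = 1.4410
|34.68 - 34.596| = 0.0840
|175.66 - 177.022| = 1.3620
|60.92 - 61.25| = 0.3300
|43.28 - 42.064| = 1.2160
|179.63 - 178.319| = 1.3110
hysteresis = max(diffs) = 1.4410

1.4410


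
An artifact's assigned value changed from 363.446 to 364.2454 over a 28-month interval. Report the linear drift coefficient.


rate = (v2 - v1) / months
= (364.2454 - 363.446) / 28
= 0.7994 / 28
= 0.0285

0.0285


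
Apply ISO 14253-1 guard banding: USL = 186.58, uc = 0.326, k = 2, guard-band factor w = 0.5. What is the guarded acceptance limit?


U = k * uc = 2 * 0.326 = 0.652
guard band g = w * U = 0.5 * 0.652 = 0.326
AL = USL - g = 186.58 - 0.326
AL = 186.2540

186.2540


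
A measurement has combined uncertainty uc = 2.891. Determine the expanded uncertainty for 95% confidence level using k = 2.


U = k * uc
U = 2 * 2.891
U = 5.7820

5.7820


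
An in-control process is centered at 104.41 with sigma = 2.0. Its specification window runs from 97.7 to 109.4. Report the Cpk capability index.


Cpu = (USL - mean) / (3*sigma) = (109.4 - 104.41) / (3*2.0) = 0.8317
Cpl = (mean - LSL) / (3*sigma) = (104.41 - 97.7) / (3*2.0) = 1.1183
Cpk = min(Cpu, Cpl) = 0.8317

0.8317


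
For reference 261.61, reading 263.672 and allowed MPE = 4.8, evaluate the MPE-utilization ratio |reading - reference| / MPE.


e = indication - reference = 263.672 - 261.61 = 2.0620
|e| = 2.0620
ratio = |e| / MPE = 2.0620 / 4.8
ratio = 0.4296

0.4296


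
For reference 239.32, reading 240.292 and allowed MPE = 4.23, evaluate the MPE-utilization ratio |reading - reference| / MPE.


e = indication - reference = 240.292 - 239.32 = 0.9720
|e| = 0.9720
ratio = |e| / MPE = 0.9720 / 4.23
ratio = 0.2298

0.2298


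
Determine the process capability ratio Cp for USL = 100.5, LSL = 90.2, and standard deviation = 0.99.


Cp = (USL - LSL) / (6 * sigma)
= (100.5 - 90.2) / (6 * 0.99)
= 10.3000 / 5.9400
= 1.7340

1.7340


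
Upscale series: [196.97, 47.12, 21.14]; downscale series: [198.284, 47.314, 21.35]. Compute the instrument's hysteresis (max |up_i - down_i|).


|196.97 - 198.284| = 1.3140
|47.12 - 47.314| = 0.1940
|21.14 - 21.35| = 0.2100
hysteresis = max(diffs) = 1.3140

1.3140


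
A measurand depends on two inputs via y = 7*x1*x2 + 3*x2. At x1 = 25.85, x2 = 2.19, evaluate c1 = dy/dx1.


y = 7*x1*x2 + 3*x2
dy/dx1 = 7*x2
Evaluate at x2 = 2.19: c1 = 7 * 2.19
c1 = 15.3300

15.3300


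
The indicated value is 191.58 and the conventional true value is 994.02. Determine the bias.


Systematic error = measured - true
= 191.58 - 994.02
= -802.4400

-802.4400


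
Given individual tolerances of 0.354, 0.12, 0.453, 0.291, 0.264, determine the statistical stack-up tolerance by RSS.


RSS = sqrt(0.354^2 + 0.12^2 + 0.453^2 + 0.291^2 + 0.264^2)
= sqrt(0.499302)
= 0.7066

0.7066


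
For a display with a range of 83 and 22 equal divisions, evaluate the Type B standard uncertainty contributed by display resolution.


resolution = range / divisions
resolution = 83 / 22 = 3.7727273
u_res = resolution / (2*sqrt(3))
u_res = 3.7727273 / 3.4641016
u_res = 1.0891

1.0891


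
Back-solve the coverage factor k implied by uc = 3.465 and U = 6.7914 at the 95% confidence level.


k = U / uc
k = 6.7914 / 3.465
k = 1.96

1.96


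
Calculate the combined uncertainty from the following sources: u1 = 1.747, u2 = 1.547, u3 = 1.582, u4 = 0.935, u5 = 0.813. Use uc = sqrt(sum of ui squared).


uc = sqrt(1.747^2 + 1.547^2 + 1.582^2 + 0.935^2 + 0.813^2)
uc = sqrt(9.483136)
uc = 3.0795

3.0795


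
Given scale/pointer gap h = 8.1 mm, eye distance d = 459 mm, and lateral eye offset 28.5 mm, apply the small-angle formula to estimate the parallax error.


error = h * offset / d
= 8.1 * 28.5 / 459
= 0.5029

0.5029
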